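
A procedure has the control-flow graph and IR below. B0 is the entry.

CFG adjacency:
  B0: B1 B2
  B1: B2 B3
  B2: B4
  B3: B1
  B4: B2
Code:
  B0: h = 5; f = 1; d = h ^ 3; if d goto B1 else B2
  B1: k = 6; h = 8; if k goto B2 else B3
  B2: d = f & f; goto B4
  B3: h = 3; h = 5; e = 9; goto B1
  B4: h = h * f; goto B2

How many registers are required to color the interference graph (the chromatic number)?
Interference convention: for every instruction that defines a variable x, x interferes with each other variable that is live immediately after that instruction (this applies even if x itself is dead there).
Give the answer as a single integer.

def/use:
  B0 def {d,f,h} use ∅
  B1 def {h,k} use ∅
  B2 def {d} use {f}
  B3 def {e,h} use ∅
  B4 def {h} use {f,h}

Backward fixpoint:
  B0 li=∅ lo={f,h}
  B1 li={f} lo={f,h}
  B2 li={f,h} lo={f,h}
  B3 li={f} lo={f}
  B4 li={f,h} lo={f,h}

Interfere edges:
  d: {f,h}
  e: {f}
  f: {d,e,h,k}
  h: {d,f,k}
  k: {f,h}

Registers:
  lower bound: {d,f,h} mutually conflict ⇒ χ ≥ 3
  assign d→R2 e→R1 f→R0 h→R1 k→R2 — no edge inside a register ⇒ χ ≤ 3
  χ = 3

Answer: 3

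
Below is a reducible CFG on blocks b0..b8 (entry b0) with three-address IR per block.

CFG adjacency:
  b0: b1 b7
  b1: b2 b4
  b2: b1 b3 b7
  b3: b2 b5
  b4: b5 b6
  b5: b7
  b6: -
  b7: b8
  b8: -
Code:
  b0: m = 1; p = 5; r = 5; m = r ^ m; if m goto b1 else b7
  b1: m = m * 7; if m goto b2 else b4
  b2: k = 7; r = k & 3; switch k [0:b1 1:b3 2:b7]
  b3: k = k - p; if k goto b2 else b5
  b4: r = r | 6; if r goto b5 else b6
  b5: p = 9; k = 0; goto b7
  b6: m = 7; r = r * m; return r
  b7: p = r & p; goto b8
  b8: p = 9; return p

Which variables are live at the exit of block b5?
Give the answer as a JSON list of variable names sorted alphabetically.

def/use:
  b0 def {m,p,r} use ∅
  b1 def {m} use {m}
  b2 def {k,r} use ∅
  b3 def {k} use {k,p}
  b4 def {r} use {r}
  b5 def {k,p} use ∅
  b6 def {m,r} use {r}
  b7 def {p} use {p,r}
  b8 def {p} use ∅

Live sets:
  b0 li=∅ lo={m,p,r}
  b1 li={m,p,r} lo={m,p,r}
  b2 li={m,p} lo={k,m,p,r}
  b3 li={k,m,p,r} lo={m,p,r}
  b4 li={r} lo={r}
  b5 li={r} lo={p,r}
  b6 li={r} lo=∅
  b7 li={p,r} lo=∅
  b8 li=∅ lo=∅

live-out(b5) = ["p", "r"]

Answer: ["p", "r"]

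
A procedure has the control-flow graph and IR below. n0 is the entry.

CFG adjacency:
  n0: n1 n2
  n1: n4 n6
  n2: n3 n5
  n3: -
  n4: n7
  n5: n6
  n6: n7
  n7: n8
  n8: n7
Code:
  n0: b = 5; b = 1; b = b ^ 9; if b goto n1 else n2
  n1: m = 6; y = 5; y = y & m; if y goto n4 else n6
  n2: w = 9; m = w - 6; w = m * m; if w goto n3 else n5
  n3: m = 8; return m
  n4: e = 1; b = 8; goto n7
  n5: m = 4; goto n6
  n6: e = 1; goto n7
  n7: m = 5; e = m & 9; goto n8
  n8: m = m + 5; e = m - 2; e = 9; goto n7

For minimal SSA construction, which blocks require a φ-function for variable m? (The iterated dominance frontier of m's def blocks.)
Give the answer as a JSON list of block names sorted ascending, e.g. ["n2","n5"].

idom tree: n1←n0 n2←n0 n3←n2 n4←n1 n5←n2 n6←n0 n7←n0 n8←n7
Join-block Dom:
  n6: preds {n1,n5}: {n0,n1} ∩ {n0,n2,n5} = {n0}; idom=n0
  n7: preds {n4,n6,n8}: {n0,n1,n4} ∩ {n0,n6} ∩ {n0,n7,n8} = {n0}; idom=n0

DF walk-up:
  join n6 pred n1: n1 stop@n0
  join n6 pred n5: n5→n2 stop@n0
  join n7 pred n4: n4→n1 stop@n0
  join n7 pred n6: n6 stop@n0
  join n7 pred n8: n8→n7 stop@n0
  n0: DF=∅
  n1: DF={n6,n7}
  n2: DF={n6}
  n3: DF=∅
  n4: DF={n7}
  n5: DF={n6}
  n6: DF={n7}
  n7: DF={n7}
  n8: DF={n7}

φ for m: defs {n1,n2,n3,n5,n7,n8}
  DF⁺ = {n6,n7}

Answer: ["n6", "n7"]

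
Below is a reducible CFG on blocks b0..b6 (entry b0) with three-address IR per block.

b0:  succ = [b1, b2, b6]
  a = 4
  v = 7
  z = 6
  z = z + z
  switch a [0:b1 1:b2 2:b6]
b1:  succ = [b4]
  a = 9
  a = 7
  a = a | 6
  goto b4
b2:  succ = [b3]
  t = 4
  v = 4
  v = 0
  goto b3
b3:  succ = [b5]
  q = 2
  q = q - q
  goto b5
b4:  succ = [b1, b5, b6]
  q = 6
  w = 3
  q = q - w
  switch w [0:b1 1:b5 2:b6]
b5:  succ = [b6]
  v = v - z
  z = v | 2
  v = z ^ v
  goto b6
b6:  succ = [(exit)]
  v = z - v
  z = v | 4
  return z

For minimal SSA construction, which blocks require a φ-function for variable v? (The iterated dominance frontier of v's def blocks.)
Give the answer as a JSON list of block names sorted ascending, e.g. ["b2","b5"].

idom tree: b1←b0 b2←b0 b3←b2 b4←b1 b5←b0 b6←b0
Join-block Dom:
  b1: preds {b0,b4}: {b0} ∩ {b0,b1,b4} = {b0}; idom=b0
  b5: preds {b3,b4}: {b0,b2,b3} ∩ {b0,b1,b4} = {b0}; idom=b0
  b6: preds {b0,b4,b5}: {b0} ∩ {b0,b1,b4} ∩ {b0,b5} = {b0}; idom=b0

Frontier:
  b1←b0: walk · to b0
  b1←b4: walk b4→b1 to b0
  b5←b3: walk b3→b2 to b0
  b5←b4: walk b4→b1 to b0
  b6←b0: walk · to b0
  b6←b4: walk b4→b1 to b0
  b6←b5: walk b5 to b0
  b0 → ∅
  b1 → {b1,b5,b6}
  b2 → {b5}
  b3 → {b5}
  b4 → {b1,b5,b6}
  b5 → {b6}
  b6 → ∅

φ for v: defs {b0,b2,b5,b6}
  DF⁺ = {b5,b6}

Answer: ["b5", "b6"]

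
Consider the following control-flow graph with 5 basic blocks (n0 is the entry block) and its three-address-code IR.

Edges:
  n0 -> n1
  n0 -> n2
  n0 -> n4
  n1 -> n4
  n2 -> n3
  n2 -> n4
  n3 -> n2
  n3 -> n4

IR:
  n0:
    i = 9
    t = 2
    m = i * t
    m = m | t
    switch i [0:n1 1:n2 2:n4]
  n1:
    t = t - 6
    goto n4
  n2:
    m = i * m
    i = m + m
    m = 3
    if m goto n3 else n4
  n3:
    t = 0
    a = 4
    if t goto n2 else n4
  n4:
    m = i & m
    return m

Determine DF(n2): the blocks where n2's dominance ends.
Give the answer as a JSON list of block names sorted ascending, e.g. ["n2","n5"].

Answer: ["n2", "n4"]

Working:
idom tree: n1←n0 n2←n0 n3←n2 n4←n0
Dom∩ at merges:
  n2: preds {n0,n3}: {n0} ∩ {n0,n2,n3} = {n0}; idom=n0
  n4: preds {n0,n1,n2,n3}: {n0} ∩ {n0,n1} ∩ {n0,n2} ∩ {n0,n2,n3} = {n0}; idom=n0

Frontier:
  join n2 pred n0: · stop@n0
  join n2 pred n3: n3→n2 stop@n0
  join n4 pred n0: · stop@n0
  join n4 pred n1: n1 stop@n0
  join n4 pred n2: n2 stop@n0
  join n4 pred n3: n3→n2 stop@n0
  n0: DF=∅
  n1: DF={n4}
  n2: DF={n2,n4}
  n3: DF={n2,n4}
  n4: DF=∅

DF(n2) = ["n2", "n4"]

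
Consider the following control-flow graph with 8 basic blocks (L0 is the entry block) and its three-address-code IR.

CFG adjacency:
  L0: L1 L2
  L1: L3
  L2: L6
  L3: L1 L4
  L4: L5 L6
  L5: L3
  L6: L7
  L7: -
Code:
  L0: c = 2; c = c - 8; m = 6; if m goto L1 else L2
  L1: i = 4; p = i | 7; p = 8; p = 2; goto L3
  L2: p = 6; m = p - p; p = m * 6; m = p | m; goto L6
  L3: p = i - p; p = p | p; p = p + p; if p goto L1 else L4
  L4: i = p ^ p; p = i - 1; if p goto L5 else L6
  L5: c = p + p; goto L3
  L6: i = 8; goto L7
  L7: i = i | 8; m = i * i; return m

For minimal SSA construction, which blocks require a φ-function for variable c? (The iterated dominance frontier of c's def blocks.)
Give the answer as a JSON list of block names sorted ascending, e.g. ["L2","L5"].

idom tree: L1←L0 L2←L0 L3←L1 L4←L3 L5←L4 L6←L0 L7←L6
Dom∩ at merges:
  L1: preds {L0,L3}: {L0} ∩ {L0,L1,L3} = {L0}; idom=L0
  L3: preds {L1,L5}: {L0,L1} ∩ {L0,L1,L3,L4,L5} = {L0,L1}; idom=L1
  L6: preds {L2,L4}: {L0,L2} ∩ {L0,L1,L3,L4} = {L0}; idom=L0

DF walk-up:
  join L1 pred L0: · stop@L0
  join L1 pred L3: L3→L1 stop@L0
  join L3 pred L1: · stop@L1
  join L3 pred L5: L5→L4→L3 stop@L1
  join L6 pred L2: L2 stop@L0
  join L6 pred L4: L4→L3→L1 stop@L0
  L0 → ∅
  L1 → {L1,L6}
  L2 → {L6}
  L3 → {L1,L3,L6}
  L4 → {L3,L6}
  L5 → {L3}
  L6 → ∅
  L7 → ∅

φ for c: defs {L0,L5}
  DF⁺ = {L1,L3,L6}

Answer: ["L1", "L3", "L6"]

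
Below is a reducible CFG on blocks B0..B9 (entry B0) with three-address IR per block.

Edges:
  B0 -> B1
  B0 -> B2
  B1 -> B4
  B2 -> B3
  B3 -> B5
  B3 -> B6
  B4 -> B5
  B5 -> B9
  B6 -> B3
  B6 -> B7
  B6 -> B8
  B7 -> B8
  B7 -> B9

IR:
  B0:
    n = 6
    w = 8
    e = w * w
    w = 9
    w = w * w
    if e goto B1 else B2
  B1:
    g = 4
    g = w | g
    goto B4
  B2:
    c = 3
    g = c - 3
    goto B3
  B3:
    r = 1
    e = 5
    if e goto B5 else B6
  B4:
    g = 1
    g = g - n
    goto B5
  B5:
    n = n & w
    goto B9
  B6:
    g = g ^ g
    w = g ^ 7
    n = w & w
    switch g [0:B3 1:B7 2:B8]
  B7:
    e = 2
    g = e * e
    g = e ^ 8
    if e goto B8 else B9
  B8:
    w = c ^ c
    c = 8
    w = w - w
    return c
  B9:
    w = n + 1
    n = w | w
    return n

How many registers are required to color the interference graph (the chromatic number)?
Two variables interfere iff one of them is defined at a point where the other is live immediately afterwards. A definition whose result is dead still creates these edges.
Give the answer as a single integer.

Answer: 5

Derivation:
Per-block:
  B0: def={e,n,w} ue=∅
  B1: def={g} ue={w}
  B2: def={c,g} ue=∅
  B3: def={e,r} ue=∅
  B4: def={g} ue={n}
  B5: def={n} ue={n,w}
  B6: def={g,n,w} ue={g}
  B7: def={e,g} ue=∅
  B8: def={c,w} ue={c}
  B9: def={n,w} ue={n}

Backward fixpoint:
  live B0: ∅→{n,w}
  live B1: {n,w}→{n,w}
  live B2: {n,w}→{c,g,n,w}
  live B3: {c,g,n,w}→{c,g,n,w}
  live B4: {n,w}→{n,w}
  live B5: {n,w}→{n}
  live B6: {c,g}→{c,g,n,w}
  live B7: {c,n}→{c,n}
  live B8: {c}→∅
  live B9: {n}→∅

Interference:
  c — {e,g,n,r,w}
  e — {c,g,n,w}
  g — {c,e,n,r,w}
  n — {c,e,g,r,w}
  r — {c,g,n,w}
  w — {c,e,g,n,r}

Colouring:
  lower bound: {c,e,g,n,w} mutually conflict ⇒ χ ≥ 5
  5-colouring: R0={c}  R1={g}  R2={n}  R3={w}  R4={e,r}
  χ = 5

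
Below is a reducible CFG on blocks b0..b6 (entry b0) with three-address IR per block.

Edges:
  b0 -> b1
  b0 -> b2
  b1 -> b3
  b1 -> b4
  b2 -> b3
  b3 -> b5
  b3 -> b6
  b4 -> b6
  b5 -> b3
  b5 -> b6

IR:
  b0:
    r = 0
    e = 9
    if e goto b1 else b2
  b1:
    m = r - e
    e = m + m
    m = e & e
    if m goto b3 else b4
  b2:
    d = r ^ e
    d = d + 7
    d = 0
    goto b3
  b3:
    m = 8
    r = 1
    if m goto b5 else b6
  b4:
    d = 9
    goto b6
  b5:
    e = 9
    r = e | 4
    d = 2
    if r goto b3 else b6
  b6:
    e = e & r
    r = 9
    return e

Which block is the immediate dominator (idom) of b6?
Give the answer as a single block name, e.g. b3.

Answer: b0

Derivation:
idom tree: b1←b0 b2←b0 b3←b0 b4←b1 b5←b3 b6←b0
Dom at joins:
  b3: preds {b1,b2,b5}: {b0,b1} ∩ {b0,b2} ∩ {b0,b3,b5} = {b0}; idom=b0
  b6: preds {b3,b4,b5}: {b0,b3} ∩ {b0,b1,b4} ∩ {b0,b3,b5} = {b0}; idom=b0

idom(b6) = b0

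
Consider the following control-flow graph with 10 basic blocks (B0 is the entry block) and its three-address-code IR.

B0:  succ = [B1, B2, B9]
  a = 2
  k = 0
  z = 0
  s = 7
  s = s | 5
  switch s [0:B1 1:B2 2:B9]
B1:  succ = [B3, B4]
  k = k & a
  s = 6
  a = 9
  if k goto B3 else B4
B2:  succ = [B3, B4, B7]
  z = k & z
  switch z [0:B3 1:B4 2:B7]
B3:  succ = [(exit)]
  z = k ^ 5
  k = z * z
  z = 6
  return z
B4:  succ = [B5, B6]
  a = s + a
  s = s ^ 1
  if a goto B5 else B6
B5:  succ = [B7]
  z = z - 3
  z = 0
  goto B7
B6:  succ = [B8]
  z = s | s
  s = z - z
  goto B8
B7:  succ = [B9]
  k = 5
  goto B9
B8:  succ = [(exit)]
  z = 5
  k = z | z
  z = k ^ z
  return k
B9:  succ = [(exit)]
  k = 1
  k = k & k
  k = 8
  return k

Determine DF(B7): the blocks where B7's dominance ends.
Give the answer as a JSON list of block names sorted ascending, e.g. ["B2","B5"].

Answer: ["B9"]

Working:
idom tree: B1←B0 B2←B0 B3←B0 B4←B0 B5←B4 B6←B4 B7←B0 B8←B6 B9←B0
Dom∩ at merges:
  B3: preds {B1,B2}: {B0,B1} ∩ {B0,B2} = {B0}; idom=B0
  B4: preds {B1,B2}: {B0,B1} ∩ {B0,B2} = {B0}; idom=B0
  B7: preds {B2,B5}: {B0,B2} ∩ {B0,B4,B5} = {B0}; idom=B0
  B9: preds {B0,B7}: {B0} ∩ {B0,B7} = {B0}; idom=B0

DF walk-up:
  join B3 pred B1: B1 stop@B0
  join B3 pred B2: B2 stop@B0
  join B4 pred B1: B1 stop@B0
  join B4 pred B2: B2 stop@B0
  join B7 pred B2: B2 stop@B0
  join B7 pred B5: B5→B4 stop@B0
  join B9 pred B0: · stop@B0
  join B9 pred B7: B7 stop@B0
  B0 → ∅
  B1 → {B3,B4}
  B2 → {B3,B4,B7}
  B3 → ∅
  B4 → {B7}
  B5 → {B7}
  B6 → ∅
  B7 → {B9}
  B8 → ∅
  B9 → ∅

DF(B7) = ["B9"]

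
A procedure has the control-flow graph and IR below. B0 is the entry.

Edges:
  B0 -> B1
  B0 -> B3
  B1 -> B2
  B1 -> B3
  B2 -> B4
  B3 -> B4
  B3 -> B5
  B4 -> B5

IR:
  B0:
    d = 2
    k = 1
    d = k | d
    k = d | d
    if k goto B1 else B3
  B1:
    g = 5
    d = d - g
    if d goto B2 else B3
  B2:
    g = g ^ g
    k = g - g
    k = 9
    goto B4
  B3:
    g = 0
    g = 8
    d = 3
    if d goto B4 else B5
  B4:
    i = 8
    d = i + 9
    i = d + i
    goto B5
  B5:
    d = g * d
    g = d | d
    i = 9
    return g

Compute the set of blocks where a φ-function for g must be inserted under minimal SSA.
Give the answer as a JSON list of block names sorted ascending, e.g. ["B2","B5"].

Answer: ["B3", "B4", "B5"]

Working:
idom tree: B1←B0 B2←B1 B3←B0 B4←B0 B5←B0
Join-block Dom:
  B3: preds {B0,B1}: {B0} ∩ {B0,B1} = {B0}; idom=B0
  B4: preds {B2,B3}: {B0,B1,B2} ∩ {B0,B3} = {B0}; idom=B0
  B5: preds {B3,B4}: {B0,B3} ∩ {B0,B4} = {B0}; idom=B0

DF derivation:
  B3←B0: walk · to B0
  B3←B1: walk B1 to B0
  B4←B2: walk B2→B1 to B0
  B4←B3: walk B3 to B0
  B5←B3: walk B3 to B0
  B5←B4: walk B4 to B0
  DF(B0)=∅
  DF(B1)={B3,B4}
  DF(B2)={B4}
  DF(B3)={B4,B5}
  DF(B4)={B5}
  DF(B5)=∅

φ for g: defs {B1,B2,B3,B5}
  DF⁺ = {B3,B4,B5}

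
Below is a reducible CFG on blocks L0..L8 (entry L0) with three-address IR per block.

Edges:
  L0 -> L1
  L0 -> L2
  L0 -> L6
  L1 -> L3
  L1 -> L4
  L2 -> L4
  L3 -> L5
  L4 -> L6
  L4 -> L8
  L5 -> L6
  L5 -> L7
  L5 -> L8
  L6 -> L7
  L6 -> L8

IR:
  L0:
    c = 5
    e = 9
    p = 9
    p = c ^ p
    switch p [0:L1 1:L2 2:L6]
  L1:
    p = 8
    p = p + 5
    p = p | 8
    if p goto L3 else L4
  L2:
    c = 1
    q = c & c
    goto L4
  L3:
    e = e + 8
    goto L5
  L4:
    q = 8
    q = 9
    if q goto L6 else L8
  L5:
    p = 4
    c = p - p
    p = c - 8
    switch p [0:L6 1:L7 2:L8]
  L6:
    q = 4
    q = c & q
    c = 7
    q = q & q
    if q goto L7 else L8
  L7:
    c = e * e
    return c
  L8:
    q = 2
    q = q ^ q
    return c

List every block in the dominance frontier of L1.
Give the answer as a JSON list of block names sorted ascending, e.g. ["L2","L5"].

idom tree: L1←L0 L2←L0 L3←L1 L4←L0 L5←L3 L6←L0 L7←L0 L8←L0
Dom∩ at merges:
  L4: preds {L1,L2}: {L0,L1} ∩ {L0,L2} = {L0}; idom=L0
  L6: preds {L0,L4,L5}: {L0} ∩ {L0,L4} ∩ {L0,L1,L3,L5} = {L0}; idom=L0
  L7: preds {L5,L6}: {L0,L1,L3,L5} ∩ {L0,L6} = {L0}; idom=L0
  L8: preds {L4,L5,L6}: {L0,L4} ∩ {L0,L1,L3,L5} ∩ {L0,L6} = {L0}; idom=L0

DF derivation:
  join L4 pred L1: L1 stop@L0
  join L4 pred L2: L2 stop@L0
  join L6 pred L0: · stop@L0
  join L6 pred L4: L4 stop@L0
  join L6 pred L5: L5→L3→L1 stop@L0
  join L7 pred L5: L5→L3→L1 stop@L0
  join L7 pred L6: L6 stop@L0
  join L8 pred L4: L4 stop@L0
  join L8 pred L5: L5→L3→L1 stop@L0
  join L8 pred L6: L6 stop@L0
  L0 → ∅
  L1 → {L4,L6,L7,L8}
  L2 → {L4}
  L3 → {L6,L7,L8}
  L4 → {L6,L8}
  L5 → {L6,L7,L8}
  L6 → {L7,L8}
  L7 → ∅
  L8 → ∅

DF(L1) = ["L4", "L6", "L7", "L8"]

Answer: ["L4", "L6", "L7", "L8"]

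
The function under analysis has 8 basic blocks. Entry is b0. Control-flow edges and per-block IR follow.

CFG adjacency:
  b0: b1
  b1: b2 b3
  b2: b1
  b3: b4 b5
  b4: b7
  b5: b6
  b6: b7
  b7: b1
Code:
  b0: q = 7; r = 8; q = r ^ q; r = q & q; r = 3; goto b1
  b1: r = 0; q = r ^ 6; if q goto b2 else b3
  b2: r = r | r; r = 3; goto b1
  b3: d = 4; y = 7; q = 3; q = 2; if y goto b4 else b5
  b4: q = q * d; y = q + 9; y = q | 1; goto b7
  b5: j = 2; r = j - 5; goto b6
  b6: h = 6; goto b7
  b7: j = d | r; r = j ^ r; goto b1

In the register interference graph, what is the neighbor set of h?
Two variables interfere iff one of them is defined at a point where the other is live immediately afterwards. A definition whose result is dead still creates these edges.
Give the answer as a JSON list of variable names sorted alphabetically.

def/use:
  b0: {q,r} / ∅
  b1: {q,r} / ∅
  b2: {r} / {r}
  b3: {d,q,y} / ∅
  b4: {q,y} / {d,q}
  b5: {j,r} / ∅
  b6: {h} / ∅
  b7: {j,r} / {d,r}

Liveness:
  b0: in=∅ out=∅
  b1: in=∅ out={r}
  b2: in={r} out=∅
  b3: in={r} out={d,q,r}
  b4: in={d,q,r} out={d,r}
  b5: in={d} out={d,r}
  b6: in={d,r} out={d,r}
  b7: in={d,r} out=∅

Interference:
  d: {h,j,q,r,y}
  h: {d,r}
  j: {d,r}
  q: {d,r,y}
  r: {d,h,j,q,y}
  y: {d,q,r}

N(h) = ["d", "r"]

Answer: ["d", "r"]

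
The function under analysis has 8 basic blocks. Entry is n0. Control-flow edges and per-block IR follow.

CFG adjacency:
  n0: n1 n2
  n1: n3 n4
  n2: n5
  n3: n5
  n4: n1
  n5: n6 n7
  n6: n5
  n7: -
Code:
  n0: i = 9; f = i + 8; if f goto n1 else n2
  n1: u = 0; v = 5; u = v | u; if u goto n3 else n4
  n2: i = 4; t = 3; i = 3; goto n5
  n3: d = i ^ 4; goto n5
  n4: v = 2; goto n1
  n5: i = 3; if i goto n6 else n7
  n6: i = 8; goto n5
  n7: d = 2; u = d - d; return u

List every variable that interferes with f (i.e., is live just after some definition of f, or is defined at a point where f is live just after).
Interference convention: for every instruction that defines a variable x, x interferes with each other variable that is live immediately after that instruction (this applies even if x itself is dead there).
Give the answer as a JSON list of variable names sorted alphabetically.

def/use:
  n0: def={f,i} ue=∅
  n1: def={u,v} ue=∅
  n2: def={i,t} ue=∅
  n3: def={d} ue={i}
  n4: def={v} ue=∅
  n5: def={i} ue=∅
  n6: def={i} ue=∅
  n7: def={d,u} ue=∅

Backward fixpoint:
  n0: in=∅ out={i}
  n1: in={i} out={i}
  n2: in=∅ out=∅
  n3: in={i} out=∅
  n4: in={i} out={i}
  n5: in=∅ out=∅
  n6: in=∅ out=∅
  n7: in=∅ out=∅

Interference:
  d — ∅
  f — {i}
  i — {f,u,v}
  t — ∅
  u — {i,v}
  v — {i,u}

N(f) = ["i"]

Answer: ["i"]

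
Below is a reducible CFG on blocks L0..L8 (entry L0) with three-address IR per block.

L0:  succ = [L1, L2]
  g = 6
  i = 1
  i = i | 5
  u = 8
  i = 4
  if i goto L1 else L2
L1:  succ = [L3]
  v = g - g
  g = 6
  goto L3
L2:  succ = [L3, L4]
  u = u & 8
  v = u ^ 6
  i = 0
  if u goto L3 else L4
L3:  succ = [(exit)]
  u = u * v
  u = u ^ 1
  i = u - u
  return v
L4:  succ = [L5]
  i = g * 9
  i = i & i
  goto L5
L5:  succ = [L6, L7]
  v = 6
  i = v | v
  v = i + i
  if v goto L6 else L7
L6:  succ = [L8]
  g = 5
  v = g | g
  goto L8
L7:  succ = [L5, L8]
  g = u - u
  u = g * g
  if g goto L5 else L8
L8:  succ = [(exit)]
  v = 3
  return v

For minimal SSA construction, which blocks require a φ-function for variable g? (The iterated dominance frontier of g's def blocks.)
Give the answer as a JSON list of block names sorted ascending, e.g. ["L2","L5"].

idom tree: L1←L0 L2←L0 L3←L0 L4←L2 L5←L4 L6←L5 L7←L5 L8←L5
Dom at joins:
  L3: preds {L1,L2}: {L0,L1} ∩ {L0,L2} = {L0}; idom=L0
  L5: preds {L4,L7}: {L0,L2,L4} ∩ {L0,L2,L4,L5,L7} = {L0,L2,L4}; idom=L4
  L8: preds {L6,L7}: {L0,L2,L4,L5,L6} ∩ {L0,L2,L4,L5,L7} = {L0,L2,L4,L5}; idom=L5

Frontier:
  join L3 pred L1: L1 stop@L0
  join L3 pred L2: L2 stop@L0
  join L5 pred L4: · stop@L4
  join L5 pred L7: L7→L5 stop@L4
  join L8 pred L6: L6 stop@L5
  join L8 pred L7: L7 stop@L5
  L0 → ∅
  L1 → {L3}
  L2 → {L3}
  L3 → ∅
  L4 → ∅
  L5 → {L5}
  L6 → {L8}
  L7 → {L5,L8}
  L8 → ∅

φ for g: defs {L0,L1,L6,L7}
  DF⁺ = {L3,L5,L8}

Answer: ["L3", "L5", "L8"]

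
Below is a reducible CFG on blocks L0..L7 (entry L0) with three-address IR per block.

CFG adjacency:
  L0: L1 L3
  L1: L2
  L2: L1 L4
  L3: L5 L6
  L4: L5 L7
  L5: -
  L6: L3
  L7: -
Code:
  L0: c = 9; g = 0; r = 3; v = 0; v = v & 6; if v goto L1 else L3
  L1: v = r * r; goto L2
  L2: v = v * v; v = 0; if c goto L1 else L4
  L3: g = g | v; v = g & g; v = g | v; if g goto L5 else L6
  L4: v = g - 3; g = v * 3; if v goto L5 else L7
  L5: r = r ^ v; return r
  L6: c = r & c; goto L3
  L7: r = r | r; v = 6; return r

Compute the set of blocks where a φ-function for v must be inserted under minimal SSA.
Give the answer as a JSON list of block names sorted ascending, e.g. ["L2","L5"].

Answer: ["L1", "L3", "L5"]

Derivation:
idom tree: L1←L0 L2←L1 L3←L0 L4←L2 L5←L0 L6←L3 L7←L4
Join-block Dom:
  L1: preds {L0,L2}: {L0} ∩ {L0,L1,L2} = {L0}; idom=L0
  L3: preds {L0,L6}: {L0} ∩ {L0,L3,L6} = {L0}; idom=L0
  L5: preds {L3,L4}: {L0,L3} ∩ {L0,L1,L2,L4} = {L0}; idom=L0

Frontier:
  L1←L0: walk · to L0
  L1←L2: walk L2→L1 to L0
  L3←L0: walk · to L0
  L3←L6: walk L6→L3 to L0
  L5←L3: walk L3 to L0
  L5←L4: walk L4→L2→L1 to L0
  DF(L0)=∅
  DF(L1)={L1,L5}
  DF(L2)={L1,L5}
  DF(L3)={L3,L5}
  DF(L4)={L5}
  DF(L5)=∅
  DF(L6)={L3}
  DF(L7)=∅

φ for v: defs {L0,L1,L2,L3,L4,L7}
  DF⁺ = {L1,L3,L5}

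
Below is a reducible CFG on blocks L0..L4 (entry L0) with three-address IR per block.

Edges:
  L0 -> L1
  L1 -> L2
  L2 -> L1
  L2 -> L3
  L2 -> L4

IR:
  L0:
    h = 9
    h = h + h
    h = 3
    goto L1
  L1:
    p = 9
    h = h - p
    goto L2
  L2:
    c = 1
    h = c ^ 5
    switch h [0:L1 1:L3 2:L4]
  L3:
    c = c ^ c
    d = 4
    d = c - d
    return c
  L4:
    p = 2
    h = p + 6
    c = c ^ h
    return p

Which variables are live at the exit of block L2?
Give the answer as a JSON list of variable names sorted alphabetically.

Answer: ["c", "h"]

Derivation:
def/use:
  L0 def {h} use ∅
  L1 def {h,p} use {h}
  L2 def {c,h} use ∅
  L3 def {c,d} use {c}
  L4 def {c,h,p} use {c}

Liveness:
  live L0: ∅→{h}
  live L1: {h}→∅
  live L2: ∅→{c,h}
  live L3: {c}→∅
  live L4: {c}→∅

live-out(L2) = ["c", "h"]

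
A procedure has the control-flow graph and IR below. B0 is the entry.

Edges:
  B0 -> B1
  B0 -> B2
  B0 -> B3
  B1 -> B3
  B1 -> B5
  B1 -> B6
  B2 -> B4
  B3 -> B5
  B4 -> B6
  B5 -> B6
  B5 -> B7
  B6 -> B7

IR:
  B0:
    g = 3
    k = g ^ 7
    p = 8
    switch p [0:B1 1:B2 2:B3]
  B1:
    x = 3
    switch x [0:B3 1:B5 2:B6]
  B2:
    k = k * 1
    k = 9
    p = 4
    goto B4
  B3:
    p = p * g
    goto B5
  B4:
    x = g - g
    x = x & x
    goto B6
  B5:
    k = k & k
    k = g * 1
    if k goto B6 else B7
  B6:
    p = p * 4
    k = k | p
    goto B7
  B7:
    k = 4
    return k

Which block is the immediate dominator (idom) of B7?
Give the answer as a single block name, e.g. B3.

idom tree: B1←B0 B2←B0 B3←B0 B4←B2 B5←B0 B6←B0 B7←B0
Dom at joins:
  B3: preds {B0,B1}: {B0} ∩ {B0,B1} = {B0}; idom=B0
  B5: preds {B1,B3}: {B0,B1} ∩ {B0,B3} = {B0}; idom=B0
  B6: preds {B1,B4,B5}: {B0,B1} ∩ {B0,B2,B4} ∩ {B0,B5} = {B0}; idom=B0
  B7: preds {B5,B6}: {B0,B5} ∩ {B0,B6} = {B0}; idom=B0

idom(B7) = B0

Answer: B0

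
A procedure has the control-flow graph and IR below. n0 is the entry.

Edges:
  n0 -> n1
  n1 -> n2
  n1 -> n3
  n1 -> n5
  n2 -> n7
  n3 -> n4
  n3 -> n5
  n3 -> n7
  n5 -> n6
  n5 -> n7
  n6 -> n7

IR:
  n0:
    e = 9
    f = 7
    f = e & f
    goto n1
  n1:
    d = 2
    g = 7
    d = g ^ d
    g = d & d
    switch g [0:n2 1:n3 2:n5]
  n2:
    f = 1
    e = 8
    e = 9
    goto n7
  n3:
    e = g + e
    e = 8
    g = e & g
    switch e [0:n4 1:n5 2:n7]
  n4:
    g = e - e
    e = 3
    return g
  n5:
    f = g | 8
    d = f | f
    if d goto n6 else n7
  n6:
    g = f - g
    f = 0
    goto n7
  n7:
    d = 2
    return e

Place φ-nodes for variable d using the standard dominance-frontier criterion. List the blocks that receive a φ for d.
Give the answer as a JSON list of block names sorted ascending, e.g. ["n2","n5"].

Answer: ["n7"]

Analysis:
idom tree: n1←n0 n2←n1 n3←n1 n4←n3 n5←n1 n6←n5 n7←n1
Dom∩ at merges:
  n5: preds {n1,n3}: {n0,n1} ∩ {n0,n1,n3} = {n0,n1}; idom=n1
  n7: preds {n2,n3,n5,n6}: {n0,n1,n2} ∩ {n0,n1,n3} ∩ {n0,n1,n5} ∩ {n0,n1,n5,n6} = {n0,n1}; idom=n1

Frontier:
  n5←n1: walk · to n1
  n5←n3: walk n3 to n1
  n7←n2: walk n2 to n1
  n7←n3: walk n3 to n1
  n7←n5: walk n5 to n1
  n7←n6: walk n6→n5 to n1
  n0 → ∅
  n1 → ∅
  n2 → {n7}
  n3 → {n5,n7}
  n4 → ∅
  n5 → {n7}
  n6 → {n7}
  n7 → ∅

φ for d: defs {n1,n5,n7}
  DF⁺ = {n7}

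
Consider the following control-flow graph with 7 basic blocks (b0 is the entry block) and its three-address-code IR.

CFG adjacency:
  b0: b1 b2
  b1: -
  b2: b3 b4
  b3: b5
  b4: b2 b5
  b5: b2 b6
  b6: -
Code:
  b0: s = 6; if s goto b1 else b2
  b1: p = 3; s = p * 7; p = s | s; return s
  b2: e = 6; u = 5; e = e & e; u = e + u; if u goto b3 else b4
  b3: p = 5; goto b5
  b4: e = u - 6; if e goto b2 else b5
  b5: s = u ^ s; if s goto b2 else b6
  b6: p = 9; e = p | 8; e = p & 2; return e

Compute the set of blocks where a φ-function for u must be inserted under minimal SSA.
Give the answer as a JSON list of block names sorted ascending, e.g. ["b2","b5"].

Answer: ["b2"]

Analysis:
idom tree: b1←b0 b2←b0 b3←b2 b4←b2 b5←b2 b6←b5
Dom∩ at merges:
  b2: preds {b0,b4,b5}: {b0} ∩ {b0,b2,b4} ∩ {b0,b2,b5} = {b0}; idom=b0
  b5: preds {b3,b4}: {b0,b2,b3} ∩ {b0,b2,b4} = {b0,b2}; idom=b2

DF walk-up:
  b2←b0: walk · to b0
  b2←b4: walk b4→b2 to b0
  b2←b5: walk b5→b2 to b0
  b5←b3: walk b3 to b2
  b5←b4: walk b4 to b2
  b0: DF=∅
  b1: DF=∅
  b2: DF={b2}
  b3: DF={b5}
  b4: DF={b2,b5}
  b5: DF={b2}
  b6: DF=∅

φ for u: defs {b2}
  DF⁺ = {b2}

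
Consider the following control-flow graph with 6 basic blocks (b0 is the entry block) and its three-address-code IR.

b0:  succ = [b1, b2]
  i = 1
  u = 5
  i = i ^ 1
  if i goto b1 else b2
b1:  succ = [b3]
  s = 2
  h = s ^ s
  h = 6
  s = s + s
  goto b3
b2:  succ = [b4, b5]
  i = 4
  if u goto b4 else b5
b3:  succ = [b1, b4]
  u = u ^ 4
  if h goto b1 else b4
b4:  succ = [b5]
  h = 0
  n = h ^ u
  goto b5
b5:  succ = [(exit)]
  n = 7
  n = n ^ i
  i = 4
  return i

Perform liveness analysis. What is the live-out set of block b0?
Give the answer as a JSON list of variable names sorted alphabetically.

def/use:
  b0: {i,u} / ∅
  b1: {h,s} / ∅
  b2: {i} / {u}
  b3: {u} / {h,u}
  b4: {h,n} / {u}
  b5: {i,n} / {i}

Backward fixpoint:
  live b0: ∅→{i,u}
  live b1: {i,u}→{h,i,u}
  live b2: {u}→{i,u}
  live b3: {h,i,u}→{i,u}
  live b4: {i,u}→{i}
  live b5: {i}→∅

live-out(b0) = ["i", "u"]

Answer: ["i", "u"]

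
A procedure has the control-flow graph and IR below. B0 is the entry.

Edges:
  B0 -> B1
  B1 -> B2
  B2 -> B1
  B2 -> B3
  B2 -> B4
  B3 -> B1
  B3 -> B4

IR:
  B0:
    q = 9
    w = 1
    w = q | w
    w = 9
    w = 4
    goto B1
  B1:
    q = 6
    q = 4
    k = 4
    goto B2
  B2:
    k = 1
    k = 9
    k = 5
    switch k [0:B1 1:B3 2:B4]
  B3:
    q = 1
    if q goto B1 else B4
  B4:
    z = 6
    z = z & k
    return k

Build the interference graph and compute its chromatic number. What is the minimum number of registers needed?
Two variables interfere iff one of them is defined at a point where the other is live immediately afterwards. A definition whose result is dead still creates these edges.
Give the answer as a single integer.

Answer: 2

Derivation:
Block summaries:
  B0 def {q,w} use ∅
  B1 def {k,q} use ∅
  B2 def {k} use ∅
  B3 def {q} use ∅
  B4 def {z} use {k}

Liveness:
  B0: in=∅ out=∅
  B1: in=∅ out=∅
  B2: in=∅ out={k}
  B3: in={k} out={k}
  B4: in={k} out=∅

Interference:
  k — {q,z}
  q — {k,w}
  w — {q}
  z — {k}

Chromatic number:
  lower bound: {k,q} mutually conflict ⇒ χ ≥ 2
  2-colouring: r0={k,w}  r1={q,z}
  χ = 2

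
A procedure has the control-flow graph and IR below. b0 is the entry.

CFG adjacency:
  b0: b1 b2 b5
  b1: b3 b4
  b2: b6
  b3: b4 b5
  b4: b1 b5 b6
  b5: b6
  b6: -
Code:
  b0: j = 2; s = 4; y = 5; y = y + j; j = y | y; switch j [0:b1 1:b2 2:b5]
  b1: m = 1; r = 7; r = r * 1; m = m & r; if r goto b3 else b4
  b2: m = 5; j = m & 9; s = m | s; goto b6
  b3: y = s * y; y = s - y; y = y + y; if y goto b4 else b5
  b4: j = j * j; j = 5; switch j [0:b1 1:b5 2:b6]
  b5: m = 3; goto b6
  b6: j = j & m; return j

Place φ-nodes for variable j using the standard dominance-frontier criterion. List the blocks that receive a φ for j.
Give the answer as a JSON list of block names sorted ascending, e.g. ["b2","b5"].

idom tree: b1←b0 b2←b0 b3←b1 b4←b1 b5←b0 b6←b0
Dom∩ at merges:
  b1: preds {b0,b4}: {b0} ∩ {b0,b1,b4} = {b0}; idom=b0
  b4: preds {b1,b3}: {b0,b1} ∩ {b0,b1,b3} = {b0,b1}; idom=b1
  b5: preds {b0,b3,b4}: {b0} ∩ {b0,b1,b3} ∩ {b0,b1,b4} = {b0}; idom=b0
  b6: preds {b2,b4,b5}: {b0,b2} ∩ {b0,b1,b4} ∩ {b0,b5} = {b0}; idom=b0

Frontier:
  join b1 pred b0: · stop@b0
  join b1 pred b4: b4→b1 stop@b0
  join b4 pred b1: · stop@b1
  join b4 pred b3: b3 stop@b1
  join b5 pred b0: · stop@b0
  join b5 pred b3: b3→b1 stop@b0
  join b5 pred b4: b4→b1 stop@b0
  join b6 pred b2: b2 stop@b0
  join b6 pred b4: b4→b1 stop@b0
  join b6 pred b5: b5 stop@b0
  b0 → ∅
  b1 → {b1,b5,b6}
  b2 → {b6}
  b3 → {b4,b5}
  b4 → {b1,b5,b6}
  b5 → {b6}
  b6 → ∅

φ for j: defs {b0,b2,b4,b6}
  DF⁺ = {b1,b5,b6}

Answer: ["b1", "b5", "b6"]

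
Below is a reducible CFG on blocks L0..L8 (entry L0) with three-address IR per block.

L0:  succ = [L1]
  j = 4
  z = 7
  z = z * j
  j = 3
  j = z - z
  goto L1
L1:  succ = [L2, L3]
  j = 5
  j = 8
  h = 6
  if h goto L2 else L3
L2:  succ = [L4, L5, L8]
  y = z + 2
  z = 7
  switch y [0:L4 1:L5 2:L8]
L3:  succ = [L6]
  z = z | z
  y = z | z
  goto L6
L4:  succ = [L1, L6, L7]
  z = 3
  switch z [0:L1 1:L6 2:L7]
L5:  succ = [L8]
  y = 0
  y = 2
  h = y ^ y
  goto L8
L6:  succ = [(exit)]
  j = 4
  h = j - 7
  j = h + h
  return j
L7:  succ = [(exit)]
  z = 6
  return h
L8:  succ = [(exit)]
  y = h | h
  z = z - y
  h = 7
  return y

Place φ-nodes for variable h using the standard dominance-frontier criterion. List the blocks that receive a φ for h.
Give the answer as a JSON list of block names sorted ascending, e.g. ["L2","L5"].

Answer: ["L1", "L8"]

Derivation:
idom tree: L1←L0 L2←L1 L3←L1 L4←L2 L5←L2 L6←L1 L7←L4 L8←L2
Dom at joins:
  L1: preds {L0,L4}: {L0} ∩ {L0,L1,L2,L4} = {L0}; idom=L0
  L6: preds {L3,L4}: {L0,L1,L3} ∩ {L0,L1,L2,L4} = {L0,L1}; idom=L1
  L8: preds {L2,L5}: {L0,L1,L2} ∩ {L0,L1,L2,L5} = {L0,L1,L2}; idom=L2

DF walk-up:
  join L1 pred L0: · stop@L0
  join L1 pred L4: L4→L2→L1 stop@L0
  join L6 pred L3: L3 stop@L1
  join L6 pred L4: L4→L2 stop@L1
  join L8 pred L2: · stop@L2
  join L8 pred L5: L5 stop@L2
  L0: DF=∅
  L1: DF={L1}
  L2: DF={L1,L6}
  L3: DF={L6}
  L4: DF={L1,L6}
  L5: DF={L8}
  L6: DF=∅
  L7: DF=∅
  L8: DF=∅

φ for h: defs {L1,L5,L6,L8}
  DF⁺ = {L1,L8}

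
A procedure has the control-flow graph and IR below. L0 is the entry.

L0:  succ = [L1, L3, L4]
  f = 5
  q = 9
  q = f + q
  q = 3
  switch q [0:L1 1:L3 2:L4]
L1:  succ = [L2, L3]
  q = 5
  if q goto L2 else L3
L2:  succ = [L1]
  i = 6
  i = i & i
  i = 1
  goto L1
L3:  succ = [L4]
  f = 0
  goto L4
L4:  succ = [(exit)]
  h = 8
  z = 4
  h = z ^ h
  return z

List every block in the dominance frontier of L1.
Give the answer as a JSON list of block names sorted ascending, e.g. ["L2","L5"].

idom tree: L1←L0 L2←L1 L3←L0 L4←L0
Join-block Dom:
  L1: preds {L0,L2}: {L0} ∩ {L0,L1,L2} = {L0}; idom=L0
  L3: preds {L0,L1}: {L0} ∩ {L0,L1} = {L0}; idom=L0
  L4: preds {L0,L3}: {L0} ∩ {L0,L3} = {L0}; idom=L0

DF walk-up:
  L1←L0: walk · to L0
  L1←L2: walk L2→L1 to L0
  L3←L0: walk · to L0
  L3←L1: walk L1 to L0
  L4←L0: walk · to L0
  L4←L3: walk L3 to L0
  L0 → ∅
  L1 → {L1,L3}
  L2 → {L1}
  L3 → {L4}
  L4 → ∅

DF(L1) = ["L1", "L3"]

Answer: ["L1", "L3"]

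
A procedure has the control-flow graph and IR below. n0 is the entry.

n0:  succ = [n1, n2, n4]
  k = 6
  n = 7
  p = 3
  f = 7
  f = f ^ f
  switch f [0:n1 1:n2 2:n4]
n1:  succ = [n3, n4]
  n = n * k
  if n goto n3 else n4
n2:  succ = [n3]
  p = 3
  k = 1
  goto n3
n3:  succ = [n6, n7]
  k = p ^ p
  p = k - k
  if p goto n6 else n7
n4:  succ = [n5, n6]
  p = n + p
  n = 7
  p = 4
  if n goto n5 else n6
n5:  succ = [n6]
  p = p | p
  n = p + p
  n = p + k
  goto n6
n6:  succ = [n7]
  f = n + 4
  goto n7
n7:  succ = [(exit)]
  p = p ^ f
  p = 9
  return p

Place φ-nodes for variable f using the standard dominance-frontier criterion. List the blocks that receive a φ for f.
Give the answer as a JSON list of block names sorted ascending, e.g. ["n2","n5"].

Answer: ["n7"]

Derivation:
idom tree: n1←n0 n2←n0 n3←n0 n4←n0 n5←n4 n6←n0 n7←n0
Join-block Dom:
  n3: preds {n1,n2}: {n0,n1} ∩ {n0,n2} = {n0}; idom=n0
  n4: preds {n0,n1}: {n0} ∩ {n0,n1} = {n0}; idom=n0
  n6: preds {n3,n4,n5}: {n0,n3} ∩ {n0,n4} ∩ {n0,n4,n5} = {n0}; idom=n0
  n7: preds {n3,n6}: {n0,n3} ∩ {n0,n6} = {n0}; idom=n0

DF walk-up:
  join n3 pred n1: n1 stop@n0
  join n3 pred n2: n2 stop@n0
  join n4 pred n0: · stop@n0
  join n4 pred n1: n1 stop@n0
  join n6 pred n3: n3 stop@n0
  join n6 pred n4: n4 stop@n0
  join n6 pred n5: n5→n4 stop@n0
  join n7 pred n3: n3 stop@n0
  join n7 pred n6: n6 stop@n0
  n0: DF=∅
  n1: DF={n3,n4}
  n2: DF={n3}
  n3: DF={n6,n7}
  n4: DF={n6}
  n5: DF={n6}
  n6: DF={n7}
  n7: DF=∅

φ for f: defs {n0,n6}
  DF⁺ = {n7}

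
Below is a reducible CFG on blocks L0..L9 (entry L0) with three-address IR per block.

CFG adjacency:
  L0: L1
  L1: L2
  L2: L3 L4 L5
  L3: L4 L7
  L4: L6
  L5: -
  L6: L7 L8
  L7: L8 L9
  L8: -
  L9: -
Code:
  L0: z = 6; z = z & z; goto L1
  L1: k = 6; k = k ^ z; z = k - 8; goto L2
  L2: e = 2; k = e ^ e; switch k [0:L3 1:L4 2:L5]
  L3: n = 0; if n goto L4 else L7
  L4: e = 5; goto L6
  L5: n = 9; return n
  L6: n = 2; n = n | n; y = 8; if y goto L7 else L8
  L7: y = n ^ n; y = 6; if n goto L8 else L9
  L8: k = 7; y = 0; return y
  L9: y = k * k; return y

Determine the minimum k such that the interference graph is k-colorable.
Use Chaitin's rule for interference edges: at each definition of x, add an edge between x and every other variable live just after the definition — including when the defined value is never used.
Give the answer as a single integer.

Answer: 3

Derivation:
Per-block:
  L0: def={z} ue=∅
  L1: def={k,z} ue={z}
  L2: def={e,k} ue=∅
  L3: def={n} ue=∅
  L4: def={e} ue=∅
  L5: def={n} ue=∅
  L6: def={n,y} ue=∅
  L7: def={y} ue={n}
  L8: def={k,y} ue=∅
  L9: def={y} ue={k}

Liveness:
  live L0: ∅→{z}
  live L1: {z}→∅
  live L2: ∅→{k}
  live L3: {k}→{k,n}
  live L4: {k}→{k}
  live L5: ∅→∅
  live L6: {k}→{k,n}
  live L7: {k,n}→{k}
  live L8: ∅→∅
  live L9: {k}→∅

Conflict graph:
  e: {k}
  k: {e,n,y,z}
  n: {k,y}
  y: {k,n}
  z: {k}

Registers:
  lower bound: {k,n,y} mutually conflict ⇒ χ ≥ 3
  assign e→R1 k→R0 n→R1 y→R2 z→R1 — no edge inside a register ⇒ χ ≤ 3
  χ = 3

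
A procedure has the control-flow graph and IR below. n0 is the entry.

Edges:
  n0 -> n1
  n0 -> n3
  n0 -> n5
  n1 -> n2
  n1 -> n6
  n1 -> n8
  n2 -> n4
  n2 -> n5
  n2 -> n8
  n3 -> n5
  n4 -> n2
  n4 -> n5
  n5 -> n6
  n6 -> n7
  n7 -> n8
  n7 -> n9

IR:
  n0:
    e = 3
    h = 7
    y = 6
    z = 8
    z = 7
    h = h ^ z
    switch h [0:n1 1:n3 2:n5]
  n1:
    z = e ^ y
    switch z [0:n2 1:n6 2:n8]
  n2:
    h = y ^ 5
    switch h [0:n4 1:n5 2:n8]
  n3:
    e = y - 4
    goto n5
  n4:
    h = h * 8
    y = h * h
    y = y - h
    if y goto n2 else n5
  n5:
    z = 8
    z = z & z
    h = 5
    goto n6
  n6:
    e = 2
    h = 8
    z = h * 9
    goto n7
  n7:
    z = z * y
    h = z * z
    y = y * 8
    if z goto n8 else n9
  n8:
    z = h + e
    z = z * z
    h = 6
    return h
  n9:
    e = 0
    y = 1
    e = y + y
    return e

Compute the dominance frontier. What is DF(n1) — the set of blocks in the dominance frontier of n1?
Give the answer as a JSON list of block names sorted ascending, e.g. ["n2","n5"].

idom tree: n1←n0 n2←n1 n3←n0 n4←n2 n5←n0 n6←n0 n7←n6 n8←n0 n9←n7
Dom∩ at merges:
  n2: preds {n1,n4}: {n0,n1} ∩ {n0,n1,n2,n4} = {n0,n1}; idom=n1
  n5: preds {n0,n2,n3,n4}: {n0} ∩ {n0,n1,n2} ∩ {n0,n3} ∩ {n0,n1,n2,n4} = {n0}; idom=n0
  n6: preds {n1,n5}: {n0,n1} ∩ {n0,n5} = {n0}; idom=n0
  n8: preds {n1,n2,n7}: {n0,n1} ∩ {n0,n1,n2} ∩ {n0,n6,n7} = {n0}; idom=n0

DF derivation:
  n2←n1: walk · to n1
  n2←n4: walk n4→n2 to n1
  n5←n0: walk · to n0
  n5←n2: walk n2→n1 to n0
  n5←n3: walk n3 to n0
  n5←n4: walk n4→n2→n1 to n0
  n6←n1: walk n1 to n0
  n6←n5: walk n5 to n0
  n8←n1: walk n1 to n0
  n8←n2: walk n2→n1 to n0
  n8←n7: walk n7→n6 to n0
  n0: DF=∅
  n1: DF={n5,n6,n8}
  n2: DF={n2,n5,n8}
  n3: DF={n5}
  n4: DF={n2,n5}
  n5: DF={n6}
  n6: DF={n8}
  n7: DF={n8}
  n8: DF=∅
  n9: DF=∅

DF(n1) = ["n5", "n6", "n8"]

Answer: ["n5", "n6", "n8"]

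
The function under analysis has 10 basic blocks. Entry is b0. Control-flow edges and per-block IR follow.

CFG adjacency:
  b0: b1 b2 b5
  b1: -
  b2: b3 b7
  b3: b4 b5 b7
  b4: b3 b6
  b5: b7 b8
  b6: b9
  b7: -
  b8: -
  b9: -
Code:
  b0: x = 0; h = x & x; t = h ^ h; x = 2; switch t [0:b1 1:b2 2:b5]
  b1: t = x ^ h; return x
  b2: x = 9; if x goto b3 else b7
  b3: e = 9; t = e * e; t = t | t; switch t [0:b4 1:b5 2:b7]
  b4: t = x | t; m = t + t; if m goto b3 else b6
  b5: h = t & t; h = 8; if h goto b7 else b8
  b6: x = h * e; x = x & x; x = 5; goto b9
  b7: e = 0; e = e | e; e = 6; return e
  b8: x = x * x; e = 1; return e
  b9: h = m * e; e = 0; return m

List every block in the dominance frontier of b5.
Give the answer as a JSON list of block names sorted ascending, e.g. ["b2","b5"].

idom tree: b1←b0 b2←b0 b3←b2 b4←b3 b5←b0 b6←b4 b7←b0 b8←b5 b9←b6
Dom∩ at merges:
  b3: preds {b2,b4}: {b0,b2} ∩ {b0,b2,b3,b4} = {b0,b2}; idom=b2
  b5: preds {b0,b3}: {b0} ∩ {b0,b2,b3} = {b0}; idom=b0
  b7: preds {b2,b3,b5}: {b0,b2} ∩ {b0,b2,b3} ∩ {b0,b5} = {b0}; idom=b0

DF walk-up:
  join b3 pred b2: · stop@b2
  join b3 pred b4: b4→b3 stop@b2
  join b5 pred b0: · stop@b0
  join b5 pred b3: b3→b2 stop@b0
  join b7 pred b2: b2 stop@b0
  join b7 pred b3: b3→b2 stop@b0
  join b7 pred b5: b5 stop@b0
  b0 → ∅
  b1 → ∅
  b2 → {b5,b7}
  b3 → {b3,b5,b7}
  b4 → {b3}
  b5 → {b7}
  b6 → ∅
  b7 → ∅
  b8 → ∅
  b9 → ∅

DF(b5) = ["b7"]

Answer: ["b7"]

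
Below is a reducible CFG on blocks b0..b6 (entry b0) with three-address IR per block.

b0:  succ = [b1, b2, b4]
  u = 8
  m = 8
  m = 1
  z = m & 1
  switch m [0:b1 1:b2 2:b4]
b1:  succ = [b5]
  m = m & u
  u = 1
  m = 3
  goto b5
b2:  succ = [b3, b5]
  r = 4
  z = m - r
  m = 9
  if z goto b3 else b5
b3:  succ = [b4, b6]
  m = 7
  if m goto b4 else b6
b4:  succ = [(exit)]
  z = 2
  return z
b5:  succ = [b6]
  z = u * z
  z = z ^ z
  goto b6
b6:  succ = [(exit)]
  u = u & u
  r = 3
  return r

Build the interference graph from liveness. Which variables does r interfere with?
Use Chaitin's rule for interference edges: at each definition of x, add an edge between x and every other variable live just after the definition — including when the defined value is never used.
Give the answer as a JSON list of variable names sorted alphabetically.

Block summaries:
  b0 def {m,u,z} use ∅
  b1 def {m,u} use {m,u}
  b2 def {m,r,z} use {m}
  b3 def {m} use ∅
  b4 def {z} use ∅
  b5 def {z} use {u,z}
  b6 def {r,u} use {u}

Backward fixpoint:
  b0 li=∅ lo={m,u,z}
  b1 li={m,u,z} lo={u,z}
  b2 li={m,u} lo={u,z}
  b3 li={u} lo={u}
  b4 li=∅ lo=∅
  b5 li={u,z} lo={u}
  b6 li={u} lo=∅

Interfere edges:
  m↔{r,u,z}
  r↔{m,u}
  u↔{m,r,z}
  z↔{m,u}

N(r) = ["m", "u"]

Answer: ["m", "u"]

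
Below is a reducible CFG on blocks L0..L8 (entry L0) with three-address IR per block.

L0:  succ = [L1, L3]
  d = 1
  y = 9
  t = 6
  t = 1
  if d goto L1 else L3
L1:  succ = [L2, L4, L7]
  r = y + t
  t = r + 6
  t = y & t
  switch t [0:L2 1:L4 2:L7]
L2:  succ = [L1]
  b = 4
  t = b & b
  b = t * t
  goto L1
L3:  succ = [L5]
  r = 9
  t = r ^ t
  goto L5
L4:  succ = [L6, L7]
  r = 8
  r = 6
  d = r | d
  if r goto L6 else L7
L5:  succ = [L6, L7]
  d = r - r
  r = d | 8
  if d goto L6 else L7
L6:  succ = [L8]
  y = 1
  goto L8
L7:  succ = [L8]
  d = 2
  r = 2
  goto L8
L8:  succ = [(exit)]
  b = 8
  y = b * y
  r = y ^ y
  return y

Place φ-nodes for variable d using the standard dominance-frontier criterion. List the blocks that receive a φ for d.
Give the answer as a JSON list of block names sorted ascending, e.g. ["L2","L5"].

idom tree: L1←L0 L2←L1 L3←L0 L4←L1 L5←L3 L6←L0 L7←L0 L8←L0
Dom at joins:
  L1: preds {L0,L2}: {L0} ∩ {L0,L1,L2} = {L0}; idom=L0
  L6: preds {L4,L5}: {L0,L1,L4} ∩ {L0,L3,L5} = {L0}; idom=L0
  L7: preds {L1,L4,L5}: {L0,L1} ∩ {L0,L1,L4} ∩ {L0,L3,L5} = {L0}; idom=L0
  L8: preds {L6,L7}: {L0,L6} ∩ {L0,L7} = {L0}; idom=L0

DF walk-up:
  L1←L0: walk · to L0
  L1←L2: walk L2→L1 to L0
  L6←L4: walk L4→L1 to L0
  L6←L5: walk L5→L3 to L0
  L7←L1: walk L1 to L0
  L7←L4: walk L4→L1 to L0
  L7←L5: walk L5→L3 to L0
  L8←L6: walk L6 to L0
  L8←L7: walk L7 to L0
  L0: DF=∅
  L1: DF={L1,L6,L7}
  L2: DF={L1}
  L3: DF={L6,L7}
  L4: DF={L6,L7}
  L5: DF={L6,L7}
  L6: DF={L8}
  L7: DF={L8}
  L8: DF=∅

φ for d: defs {L0,L4,L5,L7}
  DF⁺ = {L6,L7,L8}

Answer: ["L6", "L7", "L8"]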